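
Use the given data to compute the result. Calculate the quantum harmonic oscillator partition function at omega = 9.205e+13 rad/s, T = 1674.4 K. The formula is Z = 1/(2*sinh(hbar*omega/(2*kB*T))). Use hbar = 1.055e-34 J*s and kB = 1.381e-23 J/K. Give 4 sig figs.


Step 1: Compute x = hbar*omega/(kB*T) = 1.055e-34*9.205e+13/(1.381e-23*1674.4) = 0.42
Step 2: x/2 = 0.21
Step 3: sinh(x/2) = 0.2115
Step 4: Z = 1/(2*0.2115) = 2.364

2.364


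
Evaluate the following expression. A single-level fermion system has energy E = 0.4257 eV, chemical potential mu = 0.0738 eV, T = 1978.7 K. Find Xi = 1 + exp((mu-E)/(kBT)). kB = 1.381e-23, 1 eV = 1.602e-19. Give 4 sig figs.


Step 1: (mu - E) = 0.0738 - 0.4257 = -0.3519 eV
Step 2: x = (mu-E)*eV/(kB*T) = -0.3519*1.602e-19/(1.381e-23*1978.7) = -2.063
Step 3: exp(x) = 0.1271
Step 4: Xi = 1 + 0.1271 = 1.127

1.127


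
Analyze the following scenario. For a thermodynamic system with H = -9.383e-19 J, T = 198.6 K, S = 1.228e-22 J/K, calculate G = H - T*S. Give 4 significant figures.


Step 1: T*S = 198.6 * 1.228e-22 = 2.439e-20 J
Step 2: G = H - T*S = -9.383e-19 - 2.439e-20
Step 3: G = -9.627e-19 J

-9.627e-19


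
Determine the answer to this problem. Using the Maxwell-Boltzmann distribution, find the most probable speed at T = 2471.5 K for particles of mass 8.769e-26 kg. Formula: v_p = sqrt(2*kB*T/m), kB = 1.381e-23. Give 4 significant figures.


Step 1: Numerator = 2*kB*T = 2*1.381e-23*2471.5 = 6.826e-20
Step 2: Ratio = 6.826e-20 / 8.769e-26 = 7.785e+05
Step 3: v_p = sqrt(7.785e+05) = 882.3 m/s

882.3


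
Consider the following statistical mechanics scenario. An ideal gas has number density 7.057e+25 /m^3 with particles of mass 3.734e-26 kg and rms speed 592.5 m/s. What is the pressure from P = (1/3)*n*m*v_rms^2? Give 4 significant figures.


Step 1: v_rms^2 = 592.5^2 = 3.511e+05
Step 2: n*m = 7.057e+25*3.734e-26 = 2.635
Step 3: P = (1/3)*2.635*3.511e+05 = 3.084e+05 Pa

3.084e+05


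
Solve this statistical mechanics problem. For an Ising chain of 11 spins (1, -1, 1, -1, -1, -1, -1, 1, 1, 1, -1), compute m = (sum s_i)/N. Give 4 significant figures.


Step 1: Count up spins (+1): 5, down spins (-1): 6
Step 2: Total magnetization M = 5 - 6 = -1
Step 3: m = M/N = -1/11 = -0.09091

-0.09091


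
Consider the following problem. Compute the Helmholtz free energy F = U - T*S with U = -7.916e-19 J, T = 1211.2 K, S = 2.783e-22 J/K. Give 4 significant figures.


Step 1: T*S = 1211.2 * 2.783e-22 = 3.371e-19 J
Step 2: F = U - T*S = -7.916e-19 - 3.371e-19
Step 3: F = -1.129e-18 J

-1.129e-18


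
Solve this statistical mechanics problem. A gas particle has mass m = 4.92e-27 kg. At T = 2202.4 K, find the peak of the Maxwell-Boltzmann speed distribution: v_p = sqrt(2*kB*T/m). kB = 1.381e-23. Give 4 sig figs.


Step 1: Numerator = 2*kB*T = 2*1.381e-23*2202.4 = 6.083e-20
Step 2: Ratio = 6.083e-20 / 4.92e-27 = 1.236e+07
Step 3: v_p = sqrt(1.236e+07) = 3516 m/s

3516


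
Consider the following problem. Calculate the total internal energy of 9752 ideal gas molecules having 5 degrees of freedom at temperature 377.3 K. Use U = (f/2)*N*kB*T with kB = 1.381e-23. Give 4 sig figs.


Step 1: f/2 = 5/2 = 2.5
Step 2: N*kB*T = 9752*1.381e-23*377.3 = 5.081e-17
Step 3: U = 2.5 * 5.081e-17 = 1.27e-16 J

1.27e-16


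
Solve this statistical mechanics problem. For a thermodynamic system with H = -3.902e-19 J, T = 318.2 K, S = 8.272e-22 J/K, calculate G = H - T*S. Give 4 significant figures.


Step 1: T*S = 318.2 * 8.272e-22 = 2.632e-19 J
Step 2: G = H - T*S = -3.902e-19 - 2.632e-19
Step 3: G = -6.534e-19 J

-6.534e-19


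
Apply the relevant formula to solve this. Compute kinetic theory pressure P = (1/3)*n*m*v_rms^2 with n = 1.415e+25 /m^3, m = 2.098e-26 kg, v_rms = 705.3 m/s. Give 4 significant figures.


Step 1: v_rms^2 = 705.3^2 = 4.974e+05
Step 2: n*m = 1.415e+25*2.098e-26 = 0.2969
Step 3: P = (1/3)*0.2969*4.974e+05 = 4.923e+04 Pa

4.923e+04


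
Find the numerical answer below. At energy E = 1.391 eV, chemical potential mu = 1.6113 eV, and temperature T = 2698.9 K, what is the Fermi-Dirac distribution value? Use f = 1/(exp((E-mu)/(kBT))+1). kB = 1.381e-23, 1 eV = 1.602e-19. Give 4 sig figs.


Step 1: (E - mu) = 1.391 - 1.6113 = -0.2203 eV
Step 2: Convert: (E-mu)*eV = -3.529e-20 J
Step 3: x = (E-mu)*eV/(kB*T) = -0.9469
Step 4: f = 1/(exp(-0.9469)+1) = 0.7205

0.7205


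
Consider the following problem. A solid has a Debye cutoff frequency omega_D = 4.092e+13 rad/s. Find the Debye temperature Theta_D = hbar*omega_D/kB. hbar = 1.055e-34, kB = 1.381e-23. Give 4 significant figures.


Step 1: hbar*omega_D = 1.055e-34 * 4.092e+13 = 4.317e-21 J
Step 2: Theta_D = 4.317e-21 / 1.381e-23
Step 3: Theta_D = 312.6 K

312.6


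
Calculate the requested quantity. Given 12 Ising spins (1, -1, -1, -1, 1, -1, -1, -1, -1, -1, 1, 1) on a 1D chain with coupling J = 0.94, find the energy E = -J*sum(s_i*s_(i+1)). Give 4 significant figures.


Step 1: Nearest-neighbor products: -1, 1, 1, -1, -1, 1, 1, 1, 1, -1, 1
Step 2: Sum of products = 3
Step 3: E = -0.94 * 3 = -2.82

-2.82


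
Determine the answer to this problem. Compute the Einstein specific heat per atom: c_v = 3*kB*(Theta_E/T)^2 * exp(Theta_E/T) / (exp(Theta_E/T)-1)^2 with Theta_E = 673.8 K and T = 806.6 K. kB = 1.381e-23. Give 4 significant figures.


Step 1: x = Theta_E/T = 673.8/806.6 = 0.8354
Step 2: x^2 = 0.6978
Step 3: exp(x) = 2.306
Step 4: c_v = 3*1.381e-23*0.6978*2.306/(2.306-1)^2 = 3.91e-23

3.91e-23


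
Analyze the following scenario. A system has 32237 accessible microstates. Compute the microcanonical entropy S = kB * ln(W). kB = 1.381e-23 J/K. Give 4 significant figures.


Step 1: ln(W) = ln(32237) = 10.38
Step 2: S = kB * ln(W) = 1.381e-23 * 10.38
Step 3: S = 1.434e-22 J/K

1.434e-22


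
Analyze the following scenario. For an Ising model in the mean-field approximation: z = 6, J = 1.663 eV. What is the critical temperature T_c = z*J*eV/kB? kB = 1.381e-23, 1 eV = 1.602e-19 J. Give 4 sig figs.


Step 1: z*J = 6*1.663 = 9.978 eV
Step 2: Convert to Joules: 9.978*1.602e-19 = 1.598e-18 J
Step 3: T_c = 1.598e-18 / 1.381e-23 = 1.157e+05 K

1.157e+05


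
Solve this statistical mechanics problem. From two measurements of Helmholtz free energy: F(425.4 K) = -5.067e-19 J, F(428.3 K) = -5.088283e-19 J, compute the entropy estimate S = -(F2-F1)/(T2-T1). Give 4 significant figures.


Step 1: dF = F2 - F1 = -5.088283e-19 - (-5.067e-19) = -2.1283e-21 J
Step 2: dT = T2 - T1 = 428.3 - 425.4 = 2.9 K
Step 3: S = -dF/dT = -(-2.1283e-21)/2.9 = 7.339e-22 J/K

7.339e-22


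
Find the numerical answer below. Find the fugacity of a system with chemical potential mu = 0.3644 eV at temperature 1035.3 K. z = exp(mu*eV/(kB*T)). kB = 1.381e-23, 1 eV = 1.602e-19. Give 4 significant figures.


Step 1: Convert mu to Joules: 0.3644*1.602e-19 = 5.838e-20 J
Step 2: kB*T = 1.381e-23*1035.3 = 1.43e-20 J
Step 3: mu/(kB*T) = 4.083
Step 4: z = exp(4.083) = 59.32

59.32


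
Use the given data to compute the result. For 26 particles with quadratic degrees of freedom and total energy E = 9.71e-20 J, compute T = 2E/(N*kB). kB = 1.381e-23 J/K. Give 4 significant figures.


Step 1: Numerator = 2*E = 2*9.71e-20 = 1.942e-19 J
Step 2: Denominator = N*kB = 26*1.381e-23 = 3.591e-22
Step 3: T = 1.942e-19 / 3.591e-22 = 540.9 K

540.9


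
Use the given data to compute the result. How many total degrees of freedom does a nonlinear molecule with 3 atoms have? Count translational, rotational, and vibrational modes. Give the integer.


Step 1: Translational DOF = 3
Step 2: Rotational DOF (nonlinear) = 3
Step 3: Vibrational DOF = 3*3 - 6 = 3
Step 4: Total = 3 + 3 + 3 = 9

9


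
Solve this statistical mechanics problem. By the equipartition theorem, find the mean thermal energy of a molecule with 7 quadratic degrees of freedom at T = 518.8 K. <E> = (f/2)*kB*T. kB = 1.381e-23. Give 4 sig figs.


Step 1: f/2 = 7/2 = 3.5
Step 2: kB*T = 1.381e-23 * 518.8 = 7.165e-21
Step 3: <E> = 3.5 * 7.165e-21 = 2.508e-20 J

2.508e-20


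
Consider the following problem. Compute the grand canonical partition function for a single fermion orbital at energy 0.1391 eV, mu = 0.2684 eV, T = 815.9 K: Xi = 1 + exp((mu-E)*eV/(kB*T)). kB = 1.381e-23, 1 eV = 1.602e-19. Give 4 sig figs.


Step 1: (mu - E) = 0.2684 - 0.1391 = 0.1293 eV
Step 2: x = (mu-E)*eV/(kB*T) = 0.1293*1.602e-19/(1.381e-23*815.9) = 1.838
Step 3: exp(x) = 6.286
Step 4: Xi = 1 + 6.286 = 7.286

7.286


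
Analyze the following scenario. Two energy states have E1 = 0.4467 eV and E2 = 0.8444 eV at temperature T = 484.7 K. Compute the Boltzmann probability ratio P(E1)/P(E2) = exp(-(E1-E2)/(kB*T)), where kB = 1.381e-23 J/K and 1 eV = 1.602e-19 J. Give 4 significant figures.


Step 1: Compute energy difference dE = E1 - E2 = 0.4467 - 0.8444 = -0.3977 eV
Step 2: Convert to Joules: dE_J = -0.3977 * 1.602e-19 = -6.371e-20 J
Step 3: Compute exponent = -dE_J / (kB * T) = -(-6.371e-20) / (1.381e-23 * 484.7) = 9.518
Step 4: P(E1)/P(E2) = exp(9.518) = 1.36e+04

1.36e+04


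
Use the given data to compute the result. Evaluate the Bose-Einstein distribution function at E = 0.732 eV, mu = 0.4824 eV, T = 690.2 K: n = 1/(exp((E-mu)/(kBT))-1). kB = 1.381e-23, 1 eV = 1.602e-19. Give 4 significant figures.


Step 1: (E - mu) = 0.2496 eV
Step 2: x = (E-mu)*eV/(kB*T) = 0.2496*1.602e-19/(1.381e-23*690.2) = 4.195
Step 3: exp(x) = 66.36
Step 4: n = 1/(exp(x)-1) = 0.0153

0.0153


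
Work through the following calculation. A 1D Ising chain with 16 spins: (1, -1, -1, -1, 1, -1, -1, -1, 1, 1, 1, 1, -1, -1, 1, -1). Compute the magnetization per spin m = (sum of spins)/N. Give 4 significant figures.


Step 1: Count up spins (+1): 7, down spins (-1): 9
Step 2: Total magnetization M = 7 - 9 = -2
Step 3: m = M/N = -2/16 = -0.125

-0.125


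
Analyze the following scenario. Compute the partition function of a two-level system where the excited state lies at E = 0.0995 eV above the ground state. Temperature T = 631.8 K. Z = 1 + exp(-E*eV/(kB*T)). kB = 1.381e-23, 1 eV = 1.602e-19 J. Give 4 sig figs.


Step 1: Compute beta*E = E*eV/(kB*T) = 0.0995*1.602e-19/(1.381e-23*631.8) = 1.827
Step 2: exp(-beta*E) = exp(-1.827) = 0.1609
Step 3: Z = 1 + 0.1609 = 1.161

1.161


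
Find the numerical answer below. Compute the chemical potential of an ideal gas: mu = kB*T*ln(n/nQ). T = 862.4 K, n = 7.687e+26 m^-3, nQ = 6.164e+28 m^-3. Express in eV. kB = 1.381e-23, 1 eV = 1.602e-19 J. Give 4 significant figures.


Step 1: n/nQ = 7.687e+26/6.164e+28 = 0.01247
Step 2: ln(n/nQ) = -4.384
Step 3: mu = kB*T*ln(n/nQ) = 1.191e-20*-4.384 = -5.222e-20 J
Step 4: Convert to eV: -5.222e-20/1.602e-19 = -0.3259 eV

-0.3259


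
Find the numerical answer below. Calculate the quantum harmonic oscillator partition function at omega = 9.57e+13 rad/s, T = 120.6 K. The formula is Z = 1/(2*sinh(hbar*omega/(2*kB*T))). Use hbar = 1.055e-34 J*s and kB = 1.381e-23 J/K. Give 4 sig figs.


Step 1: Compute x = hbar*omega/(kB*T) = 1.055e-34*9.57e+13/(1.381e-23*120.6) = 6.062
Step 2: x/2 = 3.031
Step 3: sinh(x/2) = 10.34
Step 4: Z = 1/(2*10.34) = 0.04838

0.04838


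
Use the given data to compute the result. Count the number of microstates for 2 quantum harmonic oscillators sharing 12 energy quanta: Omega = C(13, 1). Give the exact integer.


Step 1: Use binomial coefficient C(13, 1)
Step 2: Numerator = 13! / 12!
Step 3: Denominator = 1!
Step 4: Omega = 13

13


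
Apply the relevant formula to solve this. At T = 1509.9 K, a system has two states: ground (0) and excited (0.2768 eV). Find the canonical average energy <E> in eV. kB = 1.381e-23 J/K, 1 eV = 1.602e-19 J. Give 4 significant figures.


Step 1: beta*E = 0.2768*1.602e-19/(1.381e-23*1509.9) = 2.127
Step 2: exp(-beta*E) = 0.1192
Step 3: <E> = 0.2768*0.1192/(1+0.1192) = 0.02949 eV

0.02949


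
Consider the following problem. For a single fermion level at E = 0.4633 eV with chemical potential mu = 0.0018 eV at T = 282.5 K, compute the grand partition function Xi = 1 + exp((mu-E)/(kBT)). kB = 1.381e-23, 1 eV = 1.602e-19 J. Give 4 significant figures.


Step 1: (mu - E) = 0.0018 - 0.4633 = -0.4615 eV
Step 2: x = (mu-E)*eV/(kB*T) = -0.4615*1.602e-19/(1.381e-23*282.5) = -18.95
Step 3: exp(x) = 5.887e-09
Step 4: Xi = 1 + 5.887e-09 = 1

1


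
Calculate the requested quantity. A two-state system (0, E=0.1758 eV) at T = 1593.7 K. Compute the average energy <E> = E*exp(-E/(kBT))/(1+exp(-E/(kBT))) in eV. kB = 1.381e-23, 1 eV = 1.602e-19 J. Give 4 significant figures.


Step 1: beta*E = 0.1758*1.602e-19/(1.381e-23*1593.7) = 1.28
Step 2: exp(-beta*E) = 0.2781
Step 3: <E> = 0.1758*0.2781/(1+0.2781) = 0.03826 eV

0.03826


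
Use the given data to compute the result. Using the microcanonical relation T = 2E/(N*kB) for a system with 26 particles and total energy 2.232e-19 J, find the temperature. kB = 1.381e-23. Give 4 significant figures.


Step 1: Numerator = 2*E = 2*2.232e-19 = 4.464e-19 J
Step 2: Denominator = N*kB = 26*1.381e-23 = 3.591e-22
Step 3: T = 4.464e-19 / 3.591e-22 = 1243 K

1243


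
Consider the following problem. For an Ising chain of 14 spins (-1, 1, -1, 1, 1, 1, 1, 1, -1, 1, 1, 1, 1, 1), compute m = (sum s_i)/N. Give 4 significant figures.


Step 1: Count up spins (+1): 11, down spins (-1): 3
Step 2: Total magnetization M = 11 - 3 = 8
Step 3: m = M/N = 8/14 = 0.5714

0.5714


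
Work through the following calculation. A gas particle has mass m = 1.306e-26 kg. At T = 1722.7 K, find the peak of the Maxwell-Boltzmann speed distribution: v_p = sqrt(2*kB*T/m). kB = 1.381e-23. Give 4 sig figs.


Step 1: Numerator = 2*kB*T = 2*1.381e-23*1722.7 = 4.758e-20
Step 2: Ratio = 4.758e-20 / 1.306e-26 = 3.643e+06
Step 3: v_p = sqrt(3.643e+06) = 1909 m/s

1909


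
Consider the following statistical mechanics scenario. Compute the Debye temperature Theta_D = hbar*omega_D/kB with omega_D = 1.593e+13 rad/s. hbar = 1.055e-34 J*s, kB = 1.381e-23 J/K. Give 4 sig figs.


Step 1: hbar*omega_D = 1.055e-34 * 1.593e+13 = 1.681e-21 J
Step 2: Theta_D = 1.681e-21 / 1.381e-23
Step 3: Theta_D = 121.7 K

121.7


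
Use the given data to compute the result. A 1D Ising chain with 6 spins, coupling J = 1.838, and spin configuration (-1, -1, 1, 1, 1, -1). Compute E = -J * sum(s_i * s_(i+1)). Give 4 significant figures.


Step 1: Nearest-neighbor products: 1, -1, 1, 1, -1
Step 2: Sum of products = 1
Step 3: E = -1.838 * 1 = -1.838

-1.838


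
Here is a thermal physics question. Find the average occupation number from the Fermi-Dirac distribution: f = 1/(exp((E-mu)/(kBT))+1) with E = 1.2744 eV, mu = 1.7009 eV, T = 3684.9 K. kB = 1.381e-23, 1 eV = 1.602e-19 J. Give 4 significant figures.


Step 1: (E - mu) = 1.2744 - 1.7009 = -0.4265 eV
Step 2: Convert: (E-mu)*eV = -6.833e-20 J
Step 3: x = (E-mu)*eV/(kB*T) = -1.343
Step 4: f = 1/(exp(-1.343)+1) = 0.7929

0.7929


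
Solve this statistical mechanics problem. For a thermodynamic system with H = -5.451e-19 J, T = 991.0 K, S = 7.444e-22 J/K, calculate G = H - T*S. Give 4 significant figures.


Step 1: T*S = 991.0 * 7.444e-22 = 7.377e-19 J
Step 2: G = H - T*S = -5.451e-19 - 7.377e-19
Step 3: G = -1.283e-18 J

-1.283e-18


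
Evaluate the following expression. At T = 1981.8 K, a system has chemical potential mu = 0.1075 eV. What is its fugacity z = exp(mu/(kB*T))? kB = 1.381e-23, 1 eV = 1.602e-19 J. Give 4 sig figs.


Step 1: Convert mu to Joules: 0.1075*1.602e-19 = 1.722e-20 J
Step 2: kB*T = 1.381e-23*1981.8 = 2.737e-20 J
Step 3: mu/(kB*T) = 0.6292
Step 4: z = exp(0.6292) = 1.876

1.876


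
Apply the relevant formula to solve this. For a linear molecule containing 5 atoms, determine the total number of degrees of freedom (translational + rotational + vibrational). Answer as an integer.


Step 1: Translational DOF = 3
Step 2: Rotational DOF (linear) = 2
Step 3: Vibrational DOF = 3*5 - 5 = 10
Step 4: Total = 3 + 2 + 10 = 15

15


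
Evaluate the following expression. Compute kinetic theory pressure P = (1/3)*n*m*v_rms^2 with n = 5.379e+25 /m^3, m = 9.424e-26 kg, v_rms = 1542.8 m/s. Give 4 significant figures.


Step 1: v_rms^2 = 1542.8^2 = 2.38e+06
Step 2: n*m = 5.379e+25*9.424e-26 = 5.069
Step 3: P = (1/3)*5.069*2.38e+06 = 4.022e+06 Pa

4.022e+06


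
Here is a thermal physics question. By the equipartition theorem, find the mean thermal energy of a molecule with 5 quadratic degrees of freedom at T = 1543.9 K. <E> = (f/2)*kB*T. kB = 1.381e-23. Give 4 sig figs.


Step 1: f/2 = 5/2 = 2.5
Step 2: kB*T = 1.381e-23 * 1543.9 = 2.132e-20
Step 3: <E> = 2.5 * 2.132e-20 = 5.33e-20 J

5.33e-20


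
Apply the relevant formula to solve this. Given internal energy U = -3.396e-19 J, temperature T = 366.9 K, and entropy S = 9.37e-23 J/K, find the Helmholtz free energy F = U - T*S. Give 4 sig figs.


Step 1: T*S = 366.9 * 9.37e-23 = 3.438e-20 J
Step 2: F = U - T*S = -3.396e-19 - 3.438e-20
Step 3: F = -3.74e-19 J

-3.74e-19


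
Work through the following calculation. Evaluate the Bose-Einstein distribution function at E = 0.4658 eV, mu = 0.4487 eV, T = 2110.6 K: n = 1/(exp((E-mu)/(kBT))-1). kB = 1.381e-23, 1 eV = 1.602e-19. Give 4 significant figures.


Step 1: (E - mu) = 0.0171 eV
Step 2: x = (E-mu)*eV/(kB*T) = 0.0171*1.602e-19/(1.381e-23*2110.6) = 0.09399
Step 3: exp(x) = 1.099
Step 4: n = 1/(exp(x)-1) = 10.15

10.15


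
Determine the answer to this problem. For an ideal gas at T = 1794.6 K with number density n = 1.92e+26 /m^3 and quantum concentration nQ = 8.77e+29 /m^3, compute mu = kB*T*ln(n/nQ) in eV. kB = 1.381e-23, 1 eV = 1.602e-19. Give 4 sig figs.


Step 1: n/nQ = 1.92e+26/8.77e+29 = 0.0002189
Step 2: ln(n/nQ) = -8.427
Step 3: mu = kB*T*ln(n/nQ) = 2.478e-20*-8.427 = -2.088e-19 J
Step 4: Convert to eV: -2.088e-19/1.602e-19 = -1.304 eV

-1.304


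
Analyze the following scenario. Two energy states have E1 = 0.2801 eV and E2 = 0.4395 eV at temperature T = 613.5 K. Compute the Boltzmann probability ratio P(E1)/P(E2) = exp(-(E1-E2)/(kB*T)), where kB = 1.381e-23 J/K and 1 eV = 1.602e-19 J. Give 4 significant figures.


Step 1: Compute energy difference dE = E1 - E2 = 0.2801 - 0.4395 = -0.1594 eV
Step 2: Convert to Joules: dE_J = -0.1594 * 1.602e-19 = -2.554e-20 J
Step 3: Compute exponent = -dE_J / (kB * T) = -(-2.554e-20) / (1.381e-23 * 613.5) = 3.014
Step 4: P(E1)/P(E2) = exp(3.014) = 20.37

20.37


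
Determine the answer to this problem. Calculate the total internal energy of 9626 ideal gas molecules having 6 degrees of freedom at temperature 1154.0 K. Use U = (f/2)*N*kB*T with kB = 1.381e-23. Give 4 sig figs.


Step 1: f/2 = 6/2 = 3.0
Step 2: N*kB*T = 9626*1.381e-23*1154.0 = 1.534e-16
Step 3: U = 3.0 * 1.534e-16 = 4.602e-16 J

4.602e-16


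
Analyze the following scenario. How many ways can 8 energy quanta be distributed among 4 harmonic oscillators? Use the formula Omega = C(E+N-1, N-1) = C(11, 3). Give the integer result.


Step 1: Use binomial coefficient C(11, 3)
Step 2: Numerator = 11! / 8!
Step 3: Denominator = 3!
Step 4: Omega = 165

165


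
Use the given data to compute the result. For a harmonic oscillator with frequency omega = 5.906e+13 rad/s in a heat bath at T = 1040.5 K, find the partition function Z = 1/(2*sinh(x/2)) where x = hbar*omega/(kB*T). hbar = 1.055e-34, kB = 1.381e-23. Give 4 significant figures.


Step 1: Compute x = hbar*omega/(kB*T) = 1.055e-34*5.906e+13/(1.381e-23*1040.5) = 0.4336
Step 2: x/2 = 0.2168
Step 3: sinh(x/2) = 0.2185
Step 4: Z = 1/(2*0.2185) = 2.288

2.288


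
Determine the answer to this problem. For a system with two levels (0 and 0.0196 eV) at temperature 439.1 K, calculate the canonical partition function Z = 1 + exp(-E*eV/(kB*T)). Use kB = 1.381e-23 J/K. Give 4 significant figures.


Step 1: Compute beta*E = E*eV/(kB*T) = 0.0196*1.602e-19/(1.381e-23*439.1) = 0.5178
Step 2: exp(-beta*E) = exp(-0.5178) = 0.5958
Step 3: Z = 1 + 0.5958 = 1.596

1.596


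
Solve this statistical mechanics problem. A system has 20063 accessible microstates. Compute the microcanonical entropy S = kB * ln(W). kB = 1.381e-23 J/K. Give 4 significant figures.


Step 1: ln(W) = ln(20063) = 9.907
Step 2: S = kB * ln(W) = 1.381e-23 * 9.907
Step 3: S = 1.368e-22 J/K

1.368e-22


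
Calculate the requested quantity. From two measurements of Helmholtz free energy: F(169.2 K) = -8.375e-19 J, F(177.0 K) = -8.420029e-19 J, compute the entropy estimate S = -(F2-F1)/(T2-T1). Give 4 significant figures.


Step 1: dF = F2 - F1 = -8.420029e-19 - (-8.375e-19) = -4.5029e-21 J
Step 2: dT = T2 - T1 = 177.0 - 169.2 = 7.8 K
Step 3: S = -dF/dT = -(-4.5029e-21)/7.8 = 5.773e-22 J/K

5.773e-22


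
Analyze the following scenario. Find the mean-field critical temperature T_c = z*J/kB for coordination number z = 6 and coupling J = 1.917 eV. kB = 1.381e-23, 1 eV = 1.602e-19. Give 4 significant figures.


Step 1: z*J = 6*1.917 = 11.5 eV
Step 2: Convert to Joules: 11.5*1.602e-19 = 1.843e-18 J
Step 3: T_c = 1.843e-18 / 1.381e-23 = 1.334e+05 K

1.334e+05


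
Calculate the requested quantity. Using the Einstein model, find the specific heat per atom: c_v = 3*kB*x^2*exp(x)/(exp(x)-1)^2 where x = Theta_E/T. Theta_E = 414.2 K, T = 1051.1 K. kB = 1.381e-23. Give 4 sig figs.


Step 1: x = Theta_E/T = 414.2/1051.1 = 0.3941
Step 2: x^2 = 0.1553
Step 3: exp(x) = 1.483
Step 4: c_v = 3*1.381e-23*0.1553*1.483/(1.483-1)^2 = 4.09e-23

4.09e-23


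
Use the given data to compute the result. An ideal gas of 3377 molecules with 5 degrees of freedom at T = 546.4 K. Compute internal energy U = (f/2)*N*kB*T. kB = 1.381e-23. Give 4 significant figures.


Step 1: f/2 = 5/2 = 2.5
Step 2: N*kB*T = 3377*1.381e-23*546.4 = 2.548e-17
Step 3: U = 2.5 * 2.548e-17 = 6.371e-17 J

6.371e-17


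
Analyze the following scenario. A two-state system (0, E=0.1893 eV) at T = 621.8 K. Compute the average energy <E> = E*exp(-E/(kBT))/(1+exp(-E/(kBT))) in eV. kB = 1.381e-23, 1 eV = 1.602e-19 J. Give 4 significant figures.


Step 1: beta*E = 0.1893*1.602e-19/(1.381e-23*621.8) = 3.532
Step 2: exp(-beta*E) = 0.02926
Step 3: <E> = 0.1893*0.02926/(1+0.02926) = 0.005381 eV

0.005381


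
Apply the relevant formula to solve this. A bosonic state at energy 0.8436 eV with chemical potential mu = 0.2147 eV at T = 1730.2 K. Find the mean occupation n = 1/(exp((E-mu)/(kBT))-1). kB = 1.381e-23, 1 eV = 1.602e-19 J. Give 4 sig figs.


Step 1: (E - mu) = 0.6289 eV
Step 2: x = (E-mu)*eV/(kB*T) = 0.6289*1.602e-19/(1.381e-23*1730.2) = 4.217
Step 3: exp(x) = 67.8
Step 4: n = 1/(exp(x)-1) = 0.01497

0.01497


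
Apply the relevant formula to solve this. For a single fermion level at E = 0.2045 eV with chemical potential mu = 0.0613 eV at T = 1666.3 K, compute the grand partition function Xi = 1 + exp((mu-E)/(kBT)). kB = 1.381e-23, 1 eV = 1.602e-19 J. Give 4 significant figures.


Step 1: (mu - E) = 0.0613 - 0.2045 = -0.1432 eV
Step 2: x = (mu-E)*eV/(kB*T) = -0.1432*1.602e-19/(1.381e-23*1666.3) = -0.9969
Step 3: exp(x) = 0.369
Step 4: Xi = 1 + 0.369 = 1.369

1.369


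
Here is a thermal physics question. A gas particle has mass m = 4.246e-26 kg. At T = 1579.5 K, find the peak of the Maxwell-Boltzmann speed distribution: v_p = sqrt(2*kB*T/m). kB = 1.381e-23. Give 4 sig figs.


Step 1: Numerator = 2*kB*T = 2*1.381e-23*1579.5 = 4.363e-20
Step 2: Ratio = 4.363e-20 / 4.246e-26 = 1.027e+06
Step 3: v_p = sqrt(1.027e+06) = 1014 m/s

1014


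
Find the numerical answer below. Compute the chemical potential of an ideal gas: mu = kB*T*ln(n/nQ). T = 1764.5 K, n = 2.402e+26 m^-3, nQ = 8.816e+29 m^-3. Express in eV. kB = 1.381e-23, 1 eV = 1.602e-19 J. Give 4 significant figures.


Step 1: n/nQ = 2.402e+26/8.816e+29 = 0.0002725
Step 2: ln(n/nQ) = -8.208
Step 3: mu = kB*T*ln(n/nQ) = 2.437e-20*-8.208 = -2e-19 J
Step 4: Convert to eV: -2e-19/1.602e-19 = -1.249 eV

-1.249


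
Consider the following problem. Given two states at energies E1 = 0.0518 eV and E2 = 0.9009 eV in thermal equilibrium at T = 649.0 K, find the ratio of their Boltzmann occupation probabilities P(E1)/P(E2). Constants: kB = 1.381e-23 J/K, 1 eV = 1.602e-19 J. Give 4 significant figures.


Step 1: Compute energy difference dE = E1 - E2 = 0.0518 - 0.9009 = -0.8491 eV
Step 2: Convert to Joules: dE_J = -0.8491 * 1.602e-19 = -1.36e-19 J
Step 3: Compute exponent = -dE_J / (kB * T) = -(-1.36e-19) / (1.381e-23 * 649.0) = 15.18
Step 4: P(E1)/P(E2) = exp(15.18) = 3.902e+06

3.902e+06


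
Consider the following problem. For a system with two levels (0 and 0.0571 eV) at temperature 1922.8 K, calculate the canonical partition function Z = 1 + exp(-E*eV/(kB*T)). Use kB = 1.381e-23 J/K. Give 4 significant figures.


Step 1: Compute beta*E = E*eV/(kB*T) = 0.0571*1.602e-19/(1.381e-23*1922.8) = 0.3445
Step 2: exp(-beta*E) = exp(-0.3445) = 0.7086
Step 3: Z = 1 + 0.7086 = 1.709

1.709


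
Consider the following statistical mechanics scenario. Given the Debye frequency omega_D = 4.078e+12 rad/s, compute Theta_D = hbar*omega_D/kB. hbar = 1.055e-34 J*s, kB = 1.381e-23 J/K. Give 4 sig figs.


Step 1: hbar*omega_D = 1.055e-34 * 4.078e+12 = 4.302e-22 J
Step 2: Theta_D = 4.302e-22 / 1.381e-23
Step 3: Theta_D = 31.15 K

31.15


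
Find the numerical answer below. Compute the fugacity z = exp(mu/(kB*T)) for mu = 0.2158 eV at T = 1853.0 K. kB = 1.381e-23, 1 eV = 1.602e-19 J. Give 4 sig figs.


Step 1: Convert mu to Joules: 0.2158*1.602e-19 = 3.457e-20 J
Step 2: kB*T = 1.381e-23*1853.0 = 2.559e-20 J
Step 3: mu/(kB*T) = 1.351
Step 4: z = exp(1.351) = 3.861

3.861


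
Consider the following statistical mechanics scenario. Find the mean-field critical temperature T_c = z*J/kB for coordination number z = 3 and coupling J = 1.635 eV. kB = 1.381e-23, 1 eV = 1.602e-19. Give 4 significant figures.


Step 1: z*J = 3*1.635 = 4.905 eV
Step 2: Convert to Joules: 4.905*1.602e-19 = 7.858e-19 J
Step 3: T_c = 7.858e-19 / 1.381e-23 = 5.69e+04 K

5.69e+04


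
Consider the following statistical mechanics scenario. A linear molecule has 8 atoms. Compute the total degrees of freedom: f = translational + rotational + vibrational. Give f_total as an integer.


Step 1: Translational DOF = 3
Step 2: Rotational DOF (linear) = 2
Step 3: Vibrational DOF = 3*8 - 5 = 19
Step 4: Total = 3 + 2 + 19 = 24

24


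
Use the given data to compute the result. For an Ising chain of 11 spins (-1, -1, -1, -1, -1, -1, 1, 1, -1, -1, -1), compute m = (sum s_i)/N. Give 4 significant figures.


Step 1: Count up spins (+1): 2, down spins (-1): 9
Step 2: Total magnetization M = 2 - 9 = -7
Step 3: m = M/N = -7/11 = -0.6364

-0.6364


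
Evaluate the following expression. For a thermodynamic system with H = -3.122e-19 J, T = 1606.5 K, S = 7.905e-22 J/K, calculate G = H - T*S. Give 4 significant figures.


Step 1: T*S = 1606.5 * 7.905e-22 = 1.27e-18 J
Step 2: G = H - T*S = -3.122e-19 - 1.27e-18
Step 3: G = -1.582e-18 J

-1.582e-18


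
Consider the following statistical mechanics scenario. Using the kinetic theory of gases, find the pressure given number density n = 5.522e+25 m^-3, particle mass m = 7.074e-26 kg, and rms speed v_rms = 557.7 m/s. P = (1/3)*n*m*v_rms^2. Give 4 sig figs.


Step 1: v_rms^2 = 557.7^2 = 3.11e+05
Step 2: n*m = 5.522e+25*7.074e-26 = 3.906
Step 3: P = (1/3)*3.906*3.11e+05 = 4.05e+05 Pa

4.05e+05


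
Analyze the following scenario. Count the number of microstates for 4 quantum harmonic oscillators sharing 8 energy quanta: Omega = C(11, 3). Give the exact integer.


Step 1: Use binomial coefficient C(11, 3)
Step 2: Numerator = 11! / 8!
Step 3: Denominator = 3!
Step 4: Omega = 165

165


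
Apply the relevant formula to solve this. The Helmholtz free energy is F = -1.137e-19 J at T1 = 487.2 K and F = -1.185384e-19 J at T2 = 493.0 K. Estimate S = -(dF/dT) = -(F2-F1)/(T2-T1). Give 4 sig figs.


Step 1: dF = F2 - F1 = -1.185384e-19 - (-1.137e-19) = -4.8384e-21 J
Step 2: dT = T2 - T1 = 493.0 - 487.2 = 5.8 K
Step 3: S = -dF/dT = -(-4.8384e-21)/5.8 = 8.342e-22 J/K

8.342e-22


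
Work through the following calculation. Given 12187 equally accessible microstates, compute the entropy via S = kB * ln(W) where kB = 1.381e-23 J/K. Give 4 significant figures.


Step 1: ln(W) = ln(12187) = 9.408
Step 2: S = kB * ln(W) = 1.381e-23 * 9.408
Step 3: S = 1.299e-22 J/K

1.299e-22


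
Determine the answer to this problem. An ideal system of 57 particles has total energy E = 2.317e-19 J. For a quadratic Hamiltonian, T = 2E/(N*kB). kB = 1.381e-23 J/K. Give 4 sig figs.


Step 1: Numerator = 2*E = 2*2.317e-19 = 4.634e-19 J
Step 2: Denominator = N*kB = 57*1.381e-23 = 7.872e-22
Step 3: T = 4.634e-19 / 7.872e-22 = 588.7 K

588.7


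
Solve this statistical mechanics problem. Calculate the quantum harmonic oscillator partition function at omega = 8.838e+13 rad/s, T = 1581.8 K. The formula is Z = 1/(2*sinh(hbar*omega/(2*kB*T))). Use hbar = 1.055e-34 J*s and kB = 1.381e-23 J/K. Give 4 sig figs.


Step 1: Compute x = hbar*omega/(kB*T) = 1.055e-34*8.838e+13/(1.381e-23*1581.8) = 0.4268
Step 2: x/2 = 0.2134
Step 3: sinh(x/2) = 0.215
Step 4: Z = 1/(2*0.215) = 2.325

2.325


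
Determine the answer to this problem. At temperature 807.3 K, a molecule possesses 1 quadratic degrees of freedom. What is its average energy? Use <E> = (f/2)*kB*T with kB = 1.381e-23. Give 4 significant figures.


Step 1: f/2 = 1/2 = 0.5
Step 2: kB*T = 1.381e-23 * 807.3 = 1.115e-20
Step 3: <E> = 0.5 * 1.115e-20 = 5.574e-21 J

5.574e-21


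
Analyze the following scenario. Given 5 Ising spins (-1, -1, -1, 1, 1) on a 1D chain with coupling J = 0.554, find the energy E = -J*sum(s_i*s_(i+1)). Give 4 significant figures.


Step 1: Nearest-neighbor products: 1, 1, -1, 1
Step 2: Sum of products = 2
Step 3: E = -0.554 * 2 = -1.108

-1.108


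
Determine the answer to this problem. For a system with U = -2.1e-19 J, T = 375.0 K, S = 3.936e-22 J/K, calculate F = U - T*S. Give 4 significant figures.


Step 1: T*S = 375.0 * 3.936e-22 = 1.476e-19 J
Step 2: F = U - T*S = -2.1e-19 - 1.476e-19
Step 3: F = -3.576e-19 J

-3.576e-19


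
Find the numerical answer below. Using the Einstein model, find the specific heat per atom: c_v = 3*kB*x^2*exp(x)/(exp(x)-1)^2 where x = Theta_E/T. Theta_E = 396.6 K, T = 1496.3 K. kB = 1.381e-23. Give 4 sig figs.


Step 1: x = Theta_E/T = 396.6/1496.3 = 0.2651
Step 2: x^2 = 0.07025
Step 3: exp(x) = 1.304
Step 4: c_v = 3*1.381e-23*0.07025*1.304/(1.304-1)^2 = 4.119e-23

4.119e-23


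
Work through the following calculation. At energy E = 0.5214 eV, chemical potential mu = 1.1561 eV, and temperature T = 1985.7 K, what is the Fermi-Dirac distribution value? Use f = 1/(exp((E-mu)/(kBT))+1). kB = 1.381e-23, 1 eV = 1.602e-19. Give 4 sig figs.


Step 1: (E - mu) = 0.5214 - 1.1561 = -0.6347 eV
Step 2: Convert: (E-mu)*eV = -1.017e-19 J
Step 3: x = (E-mu)*eV/(kB*T) = -3.708
Step 4: f = 1/(exp(-3.708)+1) = 0.9761

0.9761


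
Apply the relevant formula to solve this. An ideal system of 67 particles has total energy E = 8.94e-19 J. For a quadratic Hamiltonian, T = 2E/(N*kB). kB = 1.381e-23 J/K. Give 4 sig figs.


Step 1: Numerator = 2*E = 2*8.94e-19 = 1.788e-18 J
Step 2: Denominator = N*kB = 67*1.381e-23 = 9.253e-22
Step 3: T = 1.788e-18 / 9.253e-22 = 1932 K

1932


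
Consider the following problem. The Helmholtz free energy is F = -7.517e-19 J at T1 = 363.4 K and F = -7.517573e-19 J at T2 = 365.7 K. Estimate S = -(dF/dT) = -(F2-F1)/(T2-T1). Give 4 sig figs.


Step 1: dF = F2 - F1 = -7.517573e-19 - (-7.517e-19) = -5.73e-23 J
Step 2: dT = T2 - T1 = 365.7 - 363.4 = 2.3 K
Step 3: S = -dF/dT = -(-5.73e-23)/2.3 = 2.491e-23 J/K

2.491e-23


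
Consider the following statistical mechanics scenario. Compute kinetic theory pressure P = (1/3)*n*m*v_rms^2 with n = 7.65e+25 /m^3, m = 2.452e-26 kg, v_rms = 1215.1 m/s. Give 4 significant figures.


Step 1: v_rms^2 = 1215.1^2 = 1.476e+06
Step 2: n*m = 7.65e+25*2.452e-26 = 1.876
Step 3: P = (1/3)*1.876*1.476e+06 = 9.232e+05 Pa

9.232e+05


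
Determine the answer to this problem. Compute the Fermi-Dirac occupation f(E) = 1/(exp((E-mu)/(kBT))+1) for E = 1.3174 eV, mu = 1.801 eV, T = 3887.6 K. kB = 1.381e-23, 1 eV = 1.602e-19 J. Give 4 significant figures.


Step 1: (E - mu) = 1.3174 - 1.801 = -0.4836 eV
Step 2: Convert: (E-mu)*eV = -7.747e-20 J
Step 3: x = (E-mu)*eV/(kB*T) = -1.443
Step 4: f = 1/(exp(-1.443)+1) = 0.8089

0.8089


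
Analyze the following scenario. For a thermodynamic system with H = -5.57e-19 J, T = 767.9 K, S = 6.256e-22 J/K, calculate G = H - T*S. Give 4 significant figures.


Step 1: T*S = 767.9 * 6.256e-22 = 4.804e-19 J
Step 2: G = H - T*S = -5.57e-19 - 4.804e-19
Step 3: G = -1.037e-18 J

-1.037e-18


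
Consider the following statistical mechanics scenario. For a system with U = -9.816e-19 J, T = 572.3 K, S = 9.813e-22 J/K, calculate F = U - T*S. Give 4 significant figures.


Step 1: T*S = 572.3 * 9.813e-22 = 5.616e-19 J
Step 2: F = U - T*S = -9.816e-19 - 5.616e-19
Step 3: F = -1.543e-18 J

-1.543e-18


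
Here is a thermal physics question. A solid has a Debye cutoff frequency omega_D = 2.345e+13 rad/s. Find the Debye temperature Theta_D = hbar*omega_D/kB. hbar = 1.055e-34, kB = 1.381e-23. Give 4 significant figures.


Step 1: hbar*omega_D = 1.055e-34 * 2.345e+13 = 2.474e-21 J
Step 2: Theta_D = 2.474e-21 / 1.381e-23
Step 3: Theta_D = 179.1 K

179.1


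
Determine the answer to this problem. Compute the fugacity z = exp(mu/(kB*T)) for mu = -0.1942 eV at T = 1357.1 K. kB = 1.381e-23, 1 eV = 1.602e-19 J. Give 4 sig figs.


Step 1: Convert mu to Joules: -0.1942*1.602e-19 = -3.111e-20 J
Step 2: kB*T = 1.381e-23*1357.1 = 1.874e-20 J
Step 3: mu/(kB*T) = -1.66
Step 4: z = exp(-1.66) = 0.1901

0.1901


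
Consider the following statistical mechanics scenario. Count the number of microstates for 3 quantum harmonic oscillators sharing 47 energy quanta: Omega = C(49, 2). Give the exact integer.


Step 1: Use binomial coefficient C(49, 2)
Step 2: Numerator = 49! / 47!
Step 3: Denominator = 2!
Step 4: Omega = 1176

1176


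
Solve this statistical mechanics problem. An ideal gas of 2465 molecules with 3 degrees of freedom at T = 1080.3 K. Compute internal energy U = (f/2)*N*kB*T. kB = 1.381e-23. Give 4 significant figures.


Step 1: f/2 = 3/2 = 1.5
Step 2: N*kB*T = 2465*1.381e-23*1080.3 = 3.678e-17
Step 3: U = 1.5 * 3.678e-17 = 5.516e-17 J

5.516e-17


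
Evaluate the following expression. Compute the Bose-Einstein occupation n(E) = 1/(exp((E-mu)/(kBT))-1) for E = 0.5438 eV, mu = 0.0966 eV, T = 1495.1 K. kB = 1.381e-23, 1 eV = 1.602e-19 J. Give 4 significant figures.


Step 1: (E - mu) = 0.4472 eV
Step 2: x = (E-mu)*eV/(kB*T) = 0.4472*1.602e-19/(1.381e-23*1495.1) = 3.47
Step 3: exp(x) = 32.13
Step 4: n = 1/(exp(x)-1) = 0.03212

0.03212


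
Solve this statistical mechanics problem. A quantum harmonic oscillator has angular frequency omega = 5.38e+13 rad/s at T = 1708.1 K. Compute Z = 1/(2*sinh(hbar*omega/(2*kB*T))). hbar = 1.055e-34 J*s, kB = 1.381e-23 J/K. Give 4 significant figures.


Step 1: Compute x = hbar*omega/(kB*T) = 1.055e-34*5.38e+13/(1.381e-23*1708.1) = 0.2406
Step 2: x/2 = 0.1203
Step 3: sinh(x/2) = 0.1206
Step 4: Z = 1/(2*0.1206) = 4.146

4.146


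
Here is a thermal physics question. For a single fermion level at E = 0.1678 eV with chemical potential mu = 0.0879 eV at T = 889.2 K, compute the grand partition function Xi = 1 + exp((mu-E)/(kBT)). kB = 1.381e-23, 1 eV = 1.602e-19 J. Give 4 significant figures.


Step 1: (mu - E) = 0.0879 - 0.1678 = -0.0799 eV
Step 2: x = (mu-E)*eV/(kB*T) = -0.0799*1.602e-19/(1.381e-23*889.2) = -1.042
Step 3: exp(x) = 0.3526
Step 4: Xi = 1 + 0.3526 = 1.353

1.353


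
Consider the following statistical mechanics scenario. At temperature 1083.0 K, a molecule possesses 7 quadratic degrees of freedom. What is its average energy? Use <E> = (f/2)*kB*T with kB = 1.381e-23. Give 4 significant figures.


Step 1: f/2 = 7/2 = 3.5
Step 2: kB*T = 1.381e-23 * 1083.0 = 1.496e-20
Step 3: <E> = 3.5 * 1.496e-20 = 5.235e-20 J

5.235e-20


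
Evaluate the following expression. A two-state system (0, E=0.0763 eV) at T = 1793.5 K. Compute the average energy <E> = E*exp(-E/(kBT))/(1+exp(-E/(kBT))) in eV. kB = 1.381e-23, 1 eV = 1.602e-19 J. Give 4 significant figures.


Step 1: beta*E = 0.0763*1.602e-19/(1.381e-23*1793.5) = 0.4935
Step 2: exp(-beta*E) = 0.6105
Step 3: <E> = 0.0763*0.6105/(1+0.6105) = 0.02892 eV

0.02892


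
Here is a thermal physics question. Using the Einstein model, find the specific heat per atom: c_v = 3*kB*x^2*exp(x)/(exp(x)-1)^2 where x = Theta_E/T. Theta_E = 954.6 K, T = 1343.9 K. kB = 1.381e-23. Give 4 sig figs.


Step 1: x = Theta_E/T = 954.6/1343.9 = 0.7103
Step 2: x^2 = 0.5046
Step 3: exp(x) = 2.035
Step 4: c_v = 3*1.381e-23*0.5046*2.035/(2.035-1)^2 = 3.973e-23

3.973e-23


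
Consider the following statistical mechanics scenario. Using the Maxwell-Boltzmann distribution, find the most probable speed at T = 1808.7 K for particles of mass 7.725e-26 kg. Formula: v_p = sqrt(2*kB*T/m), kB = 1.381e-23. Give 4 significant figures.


Step 1: Numerator = 2*kB*T = 2*1.381e-23*1808.7 = 4.996e-20
Step 2: Ratio = 4.996e-20 / 7.725e-26 = 6.467e+05
Step 3: v_p = sqrt(6.467e+05) = 804.2 m/s

804.2


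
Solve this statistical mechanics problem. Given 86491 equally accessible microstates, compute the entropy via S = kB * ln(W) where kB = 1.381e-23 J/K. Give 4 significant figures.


Step 1: ln(W) = ln(86491) = 11.37
Step 2: S = kB * ln(W) = 1.381e-23 * 11.37
Step 3: S = 1.57e-22 J/K

1.57e-22


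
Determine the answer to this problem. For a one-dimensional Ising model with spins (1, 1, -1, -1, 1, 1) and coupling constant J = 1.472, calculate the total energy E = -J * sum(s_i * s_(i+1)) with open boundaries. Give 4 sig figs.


Step 1: Nearest-neighbor products: 1, -1, 1, -1, 1
Step 2: Sum of products = 1
Step 3: E = -1.472 * 1 = -1.472

-1.472


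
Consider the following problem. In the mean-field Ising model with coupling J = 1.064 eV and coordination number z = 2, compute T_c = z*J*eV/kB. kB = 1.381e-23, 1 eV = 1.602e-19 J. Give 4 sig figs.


Step 1: z*J = 2*1.064 = 2.128 eV
Step 2: Convert to Joules: 2.128*1.602e-19 = 3.409e-19 J
Step 3: T_c = 3.409e-19 / 1.381e-23 = 2.469e+04 K

2.469e+04


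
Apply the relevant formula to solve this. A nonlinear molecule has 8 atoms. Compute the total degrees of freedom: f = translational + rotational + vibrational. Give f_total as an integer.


Step 1: Translational DOF = 3
Step 2: Rotational DOF (nonlinear) = 3
Step 3: Vibrational DOF = 3*8 - 6 = 18
Step 4: Total = 3 + 3 + 18 = 24

24


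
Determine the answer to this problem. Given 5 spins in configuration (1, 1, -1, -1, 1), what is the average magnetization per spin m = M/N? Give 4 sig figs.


Step 1: Count up spins (+1): 3, down spins (-1): 2
Step 2: Total magnetization M = 3 - 2 = 1
Step 3: m = M/N = 1/5 = 0.2

0.2


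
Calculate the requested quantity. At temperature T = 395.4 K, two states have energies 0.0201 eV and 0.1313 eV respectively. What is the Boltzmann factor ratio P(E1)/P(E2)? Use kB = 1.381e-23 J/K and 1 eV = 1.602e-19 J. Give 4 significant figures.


Step 1: Compute energy difference dE = E1 - E2 = 0.0201 - 0.1313 = -0.1112 eV
Step 2: Convert to Joules: dE_J = -0.1112 * 1.602e-19 = -1.781e-20 J
Step 3: Compute exponent = -dE_J / (kB * T) = -(-1.781e-20) / (1.381e-23 * 395.4) = 3.262
Step 4: P(E1)/P(E2) = exp(3.262) = 26.11

26.11


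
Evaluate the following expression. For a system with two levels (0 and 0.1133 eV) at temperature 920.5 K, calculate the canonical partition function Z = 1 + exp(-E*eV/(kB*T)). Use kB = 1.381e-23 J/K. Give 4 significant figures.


Step 1: Compute beta*E = E*eV/(kB*T) = 0.1133*1.602e-19/(1.381e-23*920.5) = 1.428
Step 2: exp(-beta*E) = exp(-1.428) = 0.2398
Step 3: Z = 1 + 0.2398 = 1.24

1.24


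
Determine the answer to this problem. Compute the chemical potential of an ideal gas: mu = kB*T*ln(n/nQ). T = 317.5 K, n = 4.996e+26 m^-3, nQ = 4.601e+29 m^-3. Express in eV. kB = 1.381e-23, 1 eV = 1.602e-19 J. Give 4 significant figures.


Step 1: n/nQ = 4.996e+26/4.601e+29 = 0.001086
Step 2: ln(n/nQ) = -6.825
Step 3: mu = kB*T*ln(n/nQ) = 4.385e-21*-6.825 = -2.993e-20 J
Step 4: Convert to eV: -2.993e-20/1.602e-19 = -0.1868 eV

-0.1868
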